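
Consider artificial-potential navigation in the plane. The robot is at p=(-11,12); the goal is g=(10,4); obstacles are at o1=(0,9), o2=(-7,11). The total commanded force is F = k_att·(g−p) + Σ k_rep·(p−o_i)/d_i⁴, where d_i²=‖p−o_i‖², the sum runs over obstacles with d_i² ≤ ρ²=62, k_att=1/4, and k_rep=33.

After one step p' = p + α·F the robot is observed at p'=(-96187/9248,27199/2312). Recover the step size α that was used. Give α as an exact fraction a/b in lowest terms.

F_att = 1/4·(g−p) = 1/4·(21,-8) = (5.2500,-2.0000)
o1: d²=130 > ρ²=62 → inactive
o2: d²=17 ≤ ρ²=62; F_rep = 33·(-4,1)/17² = (-0.4567,0.1142)
F = F_att + ΣF_rep = (4.7933,-1.8858)
Δp = p'−p = (0.5992,-0.2357); α = Δx/Fx = (5541/9248) / (5541/1156) = 1/8
check: Δy/Fy = (-545/2312) / (-545/289) = 1/8 ✓

α = 1/8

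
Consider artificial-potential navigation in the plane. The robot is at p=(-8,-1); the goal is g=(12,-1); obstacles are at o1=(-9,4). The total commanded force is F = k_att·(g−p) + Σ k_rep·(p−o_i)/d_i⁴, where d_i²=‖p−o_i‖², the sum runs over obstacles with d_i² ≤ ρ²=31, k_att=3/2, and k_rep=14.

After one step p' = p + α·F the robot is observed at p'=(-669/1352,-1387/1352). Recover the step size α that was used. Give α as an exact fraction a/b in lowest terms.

α = 1/4

F_att = 3/2·(g−p) = 3/2·(20,0) = (30.0000,0.0000)
o1: d²=26 ≤ ρ²=31; F_rep = 14·(1,-5)/26² = (0.0207,-0.1036)
F = F_att + ΣF_rep = (30.0207,-0.1036)
Δp = p'−p = (7.5052,-0.0259); α = Δx/Fx = (10147/1352) / (10147/338) = 1/4
check: Δy/Fy = (-35/1352) / (-35/338) = 1/4 ✓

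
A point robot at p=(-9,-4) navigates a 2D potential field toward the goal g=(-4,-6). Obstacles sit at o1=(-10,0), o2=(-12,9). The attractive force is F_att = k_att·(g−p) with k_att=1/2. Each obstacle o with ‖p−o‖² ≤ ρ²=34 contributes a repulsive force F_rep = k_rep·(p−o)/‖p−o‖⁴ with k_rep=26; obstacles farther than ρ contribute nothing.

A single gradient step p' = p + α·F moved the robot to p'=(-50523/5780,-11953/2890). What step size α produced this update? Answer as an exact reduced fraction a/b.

α = 1/10

F_att = 1/2·(g−p) = 1/2·(5,-2) = (2.5000,-1.0000)
o1: d²=17 ≤ ρ²=34; F_rep = 26·(1,-4)/17² = (0.0900,-0.3599)
o2: d²=178 > ρ²=34 → inactive
F = F_att + ΣF_rep = (2.5900,-1.3599)
Δp = p'−p = (0.2590,-0.1360); α = Δx/Fx = (1497/5780) / (1497/578) = 1/10
check: Δy/Fy = (-393/2890) / (-393/289) = 1/10 ✓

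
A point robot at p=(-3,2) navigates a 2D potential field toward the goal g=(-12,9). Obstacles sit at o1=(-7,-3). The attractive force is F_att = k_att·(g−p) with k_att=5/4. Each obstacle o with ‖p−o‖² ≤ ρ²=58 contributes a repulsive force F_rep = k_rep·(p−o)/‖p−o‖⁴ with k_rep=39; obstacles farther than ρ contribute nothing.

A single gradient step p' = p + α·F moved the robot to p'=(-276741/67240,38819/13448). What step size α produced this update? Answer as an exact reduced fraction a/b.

α = 1/10

F_att = 5/4·(g−p) = 5/4·(-9,7) = (-11.2500,8.7500)
o1: d²=41 ≤ ρ²=58; F_rep = 39·(4,5)/41² = (0.0928,0.1160)
F = F_att + ΣF_rep = (-11.1572,8.8660)
Δp = p'−p = (-1.1157,0.8866); α = Δx/Fx = (-75021/67240) / (-75021/6724) = 1/10
check: Δy/Fy = (11923/13448) / (59615/6724) = 1/10 ✓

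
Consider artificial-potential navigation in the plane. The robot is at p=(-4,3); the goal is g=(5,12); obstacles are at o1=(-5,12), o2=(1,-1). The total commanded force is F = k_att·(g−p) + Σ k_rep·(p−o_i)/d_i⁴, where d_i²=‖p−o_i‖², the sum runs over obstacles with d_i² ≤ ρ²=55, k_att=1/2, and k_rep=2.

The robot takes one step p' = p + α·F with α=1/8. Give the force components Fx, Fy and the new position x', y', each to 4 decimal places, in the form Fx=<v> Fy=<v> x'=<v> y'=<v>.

F_att = 1/2·(g−p) = 1/2·(9,9) = (4.5000,4.5000)
o1: d²=82 > ρ²=55 → inactive
o2: d²=41 ≤ ρ²=55; F_rep = 2·(-5,4)/41² = (-0.0059,0.0048)
F = F_att + ΣF_rep = (4.4941,4.5048)
p' = p + 1/8·F = (-3.4382,3.5631)

Fx=4.4941 Fy=4.5048 x'=-3.4382 y'=3.5631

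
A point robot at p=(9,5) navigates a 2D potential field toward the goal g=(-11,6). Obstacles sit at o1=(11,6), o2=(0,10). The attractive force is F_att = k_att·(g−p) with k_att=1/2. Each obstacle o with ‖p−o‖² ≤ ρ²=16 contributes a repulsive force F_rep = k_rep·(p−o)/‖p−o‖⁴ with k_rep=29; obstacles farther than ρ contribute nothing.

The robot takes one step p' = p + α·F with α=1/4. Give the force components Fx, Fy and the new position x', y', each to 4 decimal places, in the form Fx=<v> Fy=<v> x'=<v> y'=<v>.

Fx=-12.3200 Fy=-0.6600 x'=5.9200 y'=4.8350

F_att = 1/2·(g−p) = 1/2·(-20,1) = (-10.0000,0.5000)
o1: d²=5 ≤ ρ²=16; F_rep = 29·(-2,-1)/5² = (-2.3200,-1.1600)
o2: d²=106 > ρ²=16 → inactive
F = F_att + ΣF_rep = (-12.3200,-0.6600)
p' = p + 1/4·F = (5.9200,4.8350)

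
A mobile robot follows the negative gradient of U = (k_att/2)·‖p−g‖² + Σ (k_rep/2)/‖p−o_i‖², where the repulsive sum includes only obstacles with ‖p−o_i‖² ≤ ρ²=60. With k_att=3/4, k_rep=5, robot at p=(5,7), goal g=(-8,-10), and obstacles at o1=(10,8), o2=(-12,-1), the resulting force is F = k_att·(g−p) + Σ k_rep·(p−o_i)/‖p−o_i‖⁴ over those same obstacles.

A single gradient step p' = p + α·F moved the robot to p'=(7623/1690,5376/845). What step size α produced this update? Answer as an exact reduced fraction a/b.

α = 1/20

F_att = 3/4·(g−p) = 3/4·(-13,-17) = (-9.7500,-12.7500)
o1: d²=26 ≤ ρ²=60; F_rep = 5·(-5,-1)/26² = (-0.0370,-0.0074)
o2: d²=353 > ρ²=60 → inactive
F = F_att + ΣF_rep = (-9.7870,-12.7574)
Δp = p'−p = (-0.4893,-0.6379); α = Δx/Fx = (-827/1690) / (-1654/169) = 1/20
check: Δy/Fy = (-539/845) / (-2156/169) = 1/20 ✓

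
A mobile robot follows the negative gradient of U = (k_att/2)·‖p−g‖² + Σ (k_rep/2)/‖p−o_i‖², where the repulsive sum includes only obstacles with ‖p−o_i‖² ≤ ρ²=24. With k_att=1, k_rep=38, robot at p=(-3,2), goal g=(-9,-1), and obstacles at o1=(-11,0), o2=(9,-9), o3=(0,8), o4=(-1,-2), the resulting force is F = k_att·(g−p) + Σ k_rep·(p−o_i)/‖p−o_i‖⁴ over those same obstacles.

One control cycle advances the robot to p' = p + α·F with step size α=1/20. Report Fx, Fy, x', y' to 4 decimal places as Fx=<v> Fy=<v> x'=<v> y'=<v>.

F_att = 1·(g−p) = 1·(-6,-3) = (-6.0000,-3.0000)
o1: d²=68 > ρ²=24 → inactive
o2: d²=265 > ρ²=24 → inactive
o3: d²=45 > ρ²=24 → inactive
o4: d²=20 ≤ ρ²=24; F_rep = 38·(-2,4)/20² = (-0.1900,0.3800)
F = F_att + ΣF_rep = (-6.1900,-2.6200)
p' = p + 1/20·F = (-3.3095,1.8690)

Fx=-6.1900 Fy=-2.6200 x'=-3.3095 y'=1.8690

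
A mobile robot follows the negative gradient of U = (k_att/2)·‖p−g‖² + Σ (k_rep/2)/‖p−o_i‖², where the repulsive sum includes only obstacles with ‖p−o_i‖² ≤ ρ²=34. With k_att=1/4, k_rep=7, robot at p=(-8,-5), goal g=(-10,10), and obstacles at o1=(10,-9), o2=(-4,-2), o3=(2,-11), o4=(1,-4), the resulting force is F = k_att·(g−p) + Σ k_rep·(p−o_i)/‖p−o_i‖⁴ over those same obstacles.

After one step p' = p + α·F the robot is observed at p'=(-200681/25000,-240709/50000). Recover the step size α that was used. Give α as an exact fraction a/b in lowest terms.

α = 1/20

F_att = 1/4·(g−p) = 1/4·(-2,15) = (-0.5000,3.7500)
o1: d²=340 > ρ²=34 → inactive
o2: d²=25 ≤ ρ²=34; F_rep = 7·(-4,-3)/25² = (-0.0448,-0.0336)
o3: d²=136 > ρ²=34 → inactive
o4: d²=82 > ρ²=34 → inactive
F = F_att + ΣF_rep = (-0.5448,3.7164)
Δp = p'−p = (-0.0272,0.1858); α = Δx/Fx = (-681/25000) / (-681/1250) = 1/20
check: Δy/Fy = (9291/50000) / (9291/2500) = 1/20 ✓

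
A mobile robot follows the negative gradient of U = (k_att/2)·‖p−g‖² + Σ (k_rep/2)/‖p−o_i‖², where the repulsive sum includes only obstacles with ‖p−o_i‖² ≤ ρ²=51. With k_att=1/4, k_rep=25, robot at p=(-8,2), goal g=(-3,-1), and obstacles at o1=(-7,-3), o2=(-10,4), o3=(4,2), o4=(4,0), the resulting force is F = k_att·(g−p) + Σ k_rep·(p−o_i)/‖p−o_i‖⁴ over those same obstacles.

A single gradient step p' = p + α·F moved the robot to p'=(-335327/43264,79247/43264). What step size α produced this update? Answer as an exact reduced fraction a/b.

α = 1/8

F_att = 1/4·(g−p) = 1/4·(5,-3) = (1.2500,-0.7500)
o1: d²=26 ≤ ρ²=51; F_rep = 25·(-1,5)/26² = (-0.0370,0.1849)
o2: d²=8 ≤ ρ²=51; F_rep = 25·(2,-2)/8² = (0.7812,-0.7812)
o3: d²=144 > ρ²=51 → inactive
o4: d²=148 > ρ²=51 → inactive
F = F_att + ΣF_rep = (1.9943,-1.3463)
Δp = p'−p = (0.2493,-0.1683); α = Δx/Fx = (10785/43264) / (10785/5408) = 1/8
check: Δy/Fy = (-7281/43264) / (-7281/5408) = 1/8 ✓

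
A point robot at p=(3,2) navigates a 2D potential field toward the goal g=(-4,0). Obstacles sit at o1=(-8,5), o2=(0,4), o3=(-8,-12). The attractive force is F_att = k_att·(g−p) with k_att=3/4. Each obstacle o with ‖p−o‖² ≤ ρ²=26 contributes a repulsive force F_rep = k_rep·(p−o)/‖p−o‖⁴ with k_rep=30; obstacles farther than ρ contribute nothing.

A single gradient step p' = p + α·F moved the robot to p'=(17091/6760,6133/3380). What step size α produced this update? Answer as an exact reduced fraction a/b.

F_att = 3/4·(g−p) = 3/4·(-7,-2) = (-5.2500,-1.5000)
o1: d²=130 > ρ²=26 → inactive
o2: d²=13 ≤ ρ²=26; F_rep = 30·(3,-2)/13² = (0.5325,-0.3550)
o3: d²=317 > ρ²=26 → inactive
F = F_att + ΣF_rep = (-4.7175,-1.8550)
Δp = p'−p = (-0.4717,-0.1855); α = Δx/Fx = (-3189/6760) / (-3189/676) = 1/10
check: Δy/Fy = (-627/3380) / (-627/338) = 1/10 ✓

α = 1/10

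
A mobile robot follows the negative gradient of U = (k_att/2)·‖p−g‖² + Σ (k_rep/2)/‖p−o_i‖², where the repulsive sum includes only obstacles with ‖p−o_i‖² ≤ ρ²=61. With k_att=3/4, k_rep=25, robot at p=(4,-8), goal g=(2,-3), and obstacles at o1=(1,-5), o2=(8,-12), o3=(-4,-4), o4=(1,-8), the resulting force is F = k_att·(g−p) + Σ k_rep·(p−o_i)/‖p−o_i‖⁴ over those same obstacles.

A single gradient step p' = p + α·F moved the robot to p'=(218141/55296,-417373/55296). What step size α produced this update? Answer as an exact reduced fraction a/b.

F_att = 3/4·(g−p) = 3/4·(-2,5) = (-1.5000,3.7500)
o1: d²=18 ≤ ρ²=61; F_rep = 25·(3,-3)/18² = (0.2315,-0.2315)
o2: d²=32 ≤ ρ²=61; F_rep = 25·(-4,4)/32² = (-0.0977,0.0977)
o3: d²=80 > ρ²=61 → inactive
o4: d²=9 ≤ ρ²=61; F_rep = 25·(3,0)/9² = (0.9259,0.0000)
F = F_att + ΣF_rep = (-0.4402,3.6162)
Δp = p'−p = (-0.0550,0.4520); α = Δx/Fx = (-3043/55296) / (-3043/6912) = 1/8
check: Δy/Fy = (24995/55296) / (24995/6912) = 1/8 ✓

α = 1/8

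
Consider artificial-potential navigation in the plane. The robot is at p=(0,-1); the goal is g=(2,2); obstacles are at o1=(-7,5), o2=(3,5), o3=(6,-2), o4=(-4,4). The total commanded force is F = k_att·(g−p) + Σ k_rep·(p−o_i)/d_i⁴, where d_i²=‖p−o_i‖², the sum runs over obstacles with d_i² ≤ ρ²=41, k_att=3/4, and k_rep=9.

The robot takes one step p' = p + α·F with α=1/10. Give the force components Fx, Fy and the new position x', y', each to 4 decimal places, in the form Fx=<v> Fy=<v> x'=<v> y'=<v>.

F_att = 3/4·(g−p) = 3/4·(2,3) = (1.5000,2.2500)
o1: d²=85 > ρ²=41 → inactive
o2: d²=45 > ρ²=41 → inactive
o3: d²=37 ≤ ρ²=41; F_rep = 9·(-6,1)/37² = (-0.0394,0.0066)
o4: d²=41 ≤ ρ²=41; F_rep = 9·(4,-5)/41² = (0.0214,-0.0268)
F = F_att + ΣF_rep = (1.4820,2.2298)
p' = p + 1/10·F = (0.1482,-0.7770)

Fx=1.4820 Fy=2.2298 x'=0.1482 y'=-0.7770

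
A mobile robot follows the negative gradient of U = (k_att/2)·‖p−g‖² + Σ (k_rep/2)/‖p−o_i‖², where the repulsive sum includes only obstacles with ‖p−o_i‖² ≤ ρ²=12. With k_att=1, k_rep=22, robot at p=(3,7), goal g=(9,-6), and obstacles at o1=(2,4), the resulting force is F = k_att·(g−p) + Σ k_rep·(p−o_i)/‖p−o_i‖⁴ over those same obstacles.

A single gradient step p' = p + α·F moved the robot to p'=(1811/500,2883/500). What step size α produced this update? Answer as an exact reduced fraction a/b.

F_att = 1·(g−p) = 1·(6,-13) = (6.0000,-13.0000)
o1: d²=10 ≤ ρ²=12; F_rep = 22·(1,3)/10² = (0.2200,0.6600)
F = F_att + ΣF_rep = (6.2200,-12.3400)
Δp = p'−p = (0.6220,-1.2340); α = Δx/Fx = (311/500) / (311/50) = 1/10
check: Δy/Fy = (-617/500) / (-617/50) = 1/10 ✓

α = 1/10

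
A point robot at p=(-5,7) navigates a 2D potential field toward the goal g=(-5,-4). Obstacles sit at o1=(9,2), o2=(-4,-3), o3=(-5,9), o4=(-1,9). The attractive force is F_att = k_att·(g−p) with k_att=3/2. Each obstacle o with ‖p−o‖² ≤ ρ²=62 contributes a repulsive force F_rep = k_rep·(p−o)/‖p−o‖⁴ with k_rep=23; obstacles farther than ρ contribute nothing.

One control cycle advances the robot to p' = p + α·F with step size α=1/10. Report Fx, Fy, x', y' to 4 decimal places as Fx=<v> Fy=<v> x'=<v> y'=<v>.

F_att = 3/2·(g−p) = 3/2·(0,-11) = (0.0000,-16.5000)
o1: d²=221 > ρ²=62 → inactive
o2: d²=101 > ρ²=62 → inactive
o3: d²=4 ≤ ρ²=62; F_rep = 23·(0,-2)/4² = (0.0000,-2.8750)
o4: d²=20 ≤ ρ²=62; F_rep = 23·(-4,-2)/20² = (-0.2300,-0.1150)
F = F_att + ΣF_rep = (-0.2300,-19.4900)
p' = p + 1/10·F = (-5.0230,5.0510)

Fx=-0.2300 Fy=-19.4900 x'=-5.0230 y'=5.0510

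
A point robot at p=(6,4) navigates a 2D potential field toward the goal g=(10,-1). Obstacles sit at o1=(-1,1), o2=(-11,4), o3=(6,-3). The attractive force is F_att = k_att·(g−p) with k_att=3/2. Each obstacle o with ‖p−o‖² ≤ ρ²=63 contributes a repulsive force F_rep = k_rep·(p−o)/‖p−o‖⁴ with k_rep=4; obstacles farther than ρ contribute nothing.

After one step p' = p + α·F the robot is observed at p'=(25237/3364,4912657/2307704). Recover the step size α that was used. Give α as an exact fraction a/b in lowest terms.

F_att = 3/2·(g−p) = 3/2·(4,-5) = (6.0000,-7.5000)
o1: d²=58 ≤ ρ²=63; F_rep = 4·(7,3)/58² = (0.0083,0.0036)
o2: d²=289 > ρ²=63 → inactive
o3: d²=49 ≤ ρ²=63; F_rep = 4·(0,7)/49² = (0.0000,0.0117)
F = F_att + ΣF_rep = (6.0083,-7.4848)
Δp = p'−p = (1.5021,-1.8712); α = Δx/Fx = (5053/3364) / (5053/841) = 1/4
check: Δy/Fy = (-4318159/2307704) / (-4318159/576926) = 1/4 ✓

α = 1/4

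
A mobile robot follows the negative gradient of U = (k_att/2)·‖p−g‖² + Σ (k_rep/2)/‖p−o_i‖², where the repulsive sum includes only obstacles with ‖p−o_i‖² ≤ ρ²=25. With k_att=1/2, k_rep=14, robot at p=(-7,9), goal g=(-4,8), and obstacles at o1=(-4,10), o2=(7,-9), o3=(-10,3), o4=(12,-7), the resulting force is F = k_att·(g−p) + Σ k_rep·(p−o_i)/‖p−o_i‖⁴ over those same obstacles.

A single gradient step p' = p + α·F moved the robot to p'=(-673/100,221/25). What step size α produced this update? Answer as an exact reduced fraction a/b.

F_att = 1/2·(g−p) = 1/2·(3,-1) = (1.5000,-0.5000)
o1: d²=10 ≤ ρ²=25; F_rep = 14·(-3,-1)/10² = (-0.4200,-0.1400)
o2: d²=520 > ρ²=25 → inactive
o3: d²=45 > ρ²=25 → inactive
o4: d²=617 > ρ²=25 → inactive
F = F_att + ΣF_rep = (1.0800,-0.6400)
Δp = p'−p = (0.2700,-0.1600); α = Δx/Fx = (27/100) / (27/25) = 1/4
check: Δy/Fy = (-4/25) / (-16/25) = 1/4 ✓

α = 1/4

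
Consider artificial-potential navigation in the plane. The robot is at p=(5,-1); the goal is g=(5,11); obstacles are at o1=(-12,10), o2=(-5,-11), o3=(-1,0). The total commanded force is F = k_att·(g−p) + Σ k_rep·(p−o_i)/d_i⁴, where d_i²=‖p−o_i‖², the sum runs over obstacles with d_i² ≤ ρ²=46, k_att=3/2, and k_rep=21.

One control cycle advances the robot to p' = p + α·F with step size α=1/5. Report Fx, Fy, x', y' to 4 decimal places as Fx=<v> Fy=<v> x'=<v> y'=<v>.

F_att = 3/2·(g−p) = 3/2·(0,12) = (0.0000,18.0000)
o1: d²=410 > ρ²=46 → inactive
o2: d²=200 > ρ²=46 → inactive
o3: d²=37 ≤ ρ²=46; F_rep = 21·(6,-1)/37² = (0.0920,-0.0153)
F = F_att + ΣF_rep = (0.0920,17.9847)
p' = p + 1/5·F = (5.0184,2.5969)

Fx=0.0920 Fy=17.9847 x'=5.0184 y'=2.5969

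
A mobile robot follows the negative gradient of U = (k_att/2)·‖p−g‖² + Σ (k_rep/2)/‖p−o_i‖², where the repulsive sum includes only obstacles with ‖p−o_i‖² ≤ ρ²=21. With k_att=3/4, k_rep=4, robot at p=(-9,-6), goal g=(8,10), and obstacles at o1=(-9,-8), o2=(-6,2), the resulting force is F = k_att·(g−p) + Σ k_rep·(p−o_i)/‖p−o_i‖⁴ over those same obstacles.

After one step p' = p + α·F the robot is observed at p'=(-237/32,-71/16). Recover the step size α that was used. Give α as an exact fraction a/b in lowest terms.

F_att = 3/4·(g−p) = 3/4·(17,16) = (12.7500,12.0000)
o1: d²=4 ≤ ρ²=21; F_rep = 4·(0,2)/4² = (0.0000,0.5000)
o2: d²=73 > ρ²=21 → inactive
F = F_att + ΣF_rep = (12.7500,12.5000)
Δp = p'−p = (1.5938,1.5625); α = Δx/Fx = (51/32) / (51/4) = 1/8
check: Δy/Fy = (25/16) / (25/2) = 1/8 ✓

α = 1/8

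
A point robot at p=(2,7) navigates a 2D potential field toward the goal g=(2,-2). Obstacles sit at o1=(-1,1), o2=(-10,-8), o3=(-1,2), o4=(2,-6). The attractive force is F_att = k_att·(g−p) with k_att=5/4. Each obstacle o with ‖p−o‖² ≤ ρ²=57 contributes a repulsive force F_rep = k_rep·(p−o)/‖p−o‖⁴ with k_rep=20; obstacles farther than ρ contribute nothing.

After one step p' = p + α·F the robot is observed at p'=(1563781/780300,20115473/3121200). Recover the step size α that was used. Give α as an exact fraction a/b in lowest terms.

α = 1/20

F_att = 5/4·(g−p) = 5/4·(0,-9) = (0.0000,-11.2500)
o1: d²=45 ≤ ρ²=57; F_rep = 20·(3,6)/45² = (0.0296,0.0593)
o2: d²=369 > ρ²=57 → inactive
o3: d²=34 ≤ ρ²=57; F_rep = 20·(3,5)/34² = (0.0519,0.0865)
o4: d²=169 > ρ²=57 → inactive
F = F_att + ΣF_rep = (0.0815,-11.1042)
Δp = p'−p = (0.0041,-0.5552); α = Δx/Fx = (3181/780300) / (3181/39015) = 1/20
check: Δy/Fy = (-1732927/3121200) / (-1732927/156060) = 1/20 ✓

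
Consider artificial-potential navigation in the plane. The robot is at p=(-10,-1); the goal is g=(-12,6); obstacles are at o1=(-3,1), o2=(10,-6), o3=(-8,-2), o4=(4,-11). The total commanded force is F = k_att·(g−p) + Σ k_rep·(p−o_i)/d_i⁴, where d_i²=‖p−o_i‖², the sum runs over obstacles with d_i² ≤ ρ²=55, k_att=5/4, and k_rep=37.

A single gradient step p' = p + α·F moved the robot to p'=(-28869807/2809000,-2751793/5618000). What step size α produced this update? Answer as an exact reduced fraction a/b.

F_att = 5/4·(g−p) = 5/4·(-2,7) = (-2.5000,8.7500)
o1: d²=53 ≤ ρ²=55; F_rep = 37·(-7,-2)/53² = (-0.0922,-0.0263)
o2: d²=425 > ρ²=55 → inactive
o3: d²=5 ≤ ρ²=55; F_rep = 37·(-2,1)/5² = (-2.9600,1.4800)
o4: d²=296 > ρ²=55 → inactive
F = F_att + ΣF_rep = (-5.5522,10.2037)
Δp = p'−p = (-0.2776,0.5102); α = Δx/Fx = (-779807/2809000) / (-779807/140450) = 1/20
check: Δy/Fy = (2866207/5618000) / (2866207/280900) = 1/20 ✓

α = 1/20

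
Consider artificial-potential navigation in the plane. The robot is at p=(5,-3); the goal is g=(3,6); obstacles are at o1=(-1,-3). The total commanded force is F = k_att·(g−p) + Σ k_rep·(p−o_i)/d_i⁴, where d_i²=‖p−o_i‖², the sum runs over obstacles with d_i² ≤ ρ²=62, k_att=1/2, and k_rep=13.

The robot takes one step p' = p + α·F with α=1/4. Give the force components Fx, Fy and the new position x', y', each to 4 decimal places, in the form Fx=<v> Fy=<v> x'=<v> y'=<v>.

F_att = 1/2·(g−p) = 1/2·(-2,9) = (-1.0000,4.5000)
o1: d²=36 ≤ ρ²=62; F_rep = 13·(6,0)/36² = (0.0602,0.0000)
F = F_att + ΣF_rep = (-0.9398,4.5000)
p' = p + 1/4·F = (4.7650,-1.8750)

Fx=-0.9398 Fy=4.5000 x'=4.7650 y'=-1.8750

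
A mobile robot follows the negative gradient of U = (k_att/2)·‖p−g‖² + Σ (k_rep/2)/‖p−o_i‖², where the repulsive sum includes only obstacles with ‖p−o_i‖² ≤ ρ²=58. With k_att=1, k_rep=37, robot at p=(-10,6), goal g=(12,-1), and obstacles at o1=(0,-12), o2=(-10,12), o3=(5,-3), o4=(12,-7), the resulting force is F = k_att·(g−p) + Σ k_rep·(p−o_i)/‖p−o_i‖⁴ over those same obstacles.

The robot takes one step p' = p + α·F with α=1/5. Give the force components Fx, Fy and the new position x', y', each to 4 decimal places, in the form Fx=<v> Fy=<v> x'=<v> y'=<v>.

Fx=22.0000 Fy=-7.1713 x'=-5.6000 y'=4.5657

F_att = 1·(g−p) = 1·(22,-7) = (22.0000,-7.0000)
o1: d²=424 > ρ²=58 → inactive
o2: d²=36 ≤ ρ²=58; F_rep = 37·(0,-6)/36² = (0.0000,-0.1713)
o3: d²=306 > ρ²=58 → inactive
o4: d²=653 > ρ²=58 → inactive
F = F_att + ΣF_rep = (22.0000,-7.1713)
p' = p + 1/5·F = (-5.6000,4.5657)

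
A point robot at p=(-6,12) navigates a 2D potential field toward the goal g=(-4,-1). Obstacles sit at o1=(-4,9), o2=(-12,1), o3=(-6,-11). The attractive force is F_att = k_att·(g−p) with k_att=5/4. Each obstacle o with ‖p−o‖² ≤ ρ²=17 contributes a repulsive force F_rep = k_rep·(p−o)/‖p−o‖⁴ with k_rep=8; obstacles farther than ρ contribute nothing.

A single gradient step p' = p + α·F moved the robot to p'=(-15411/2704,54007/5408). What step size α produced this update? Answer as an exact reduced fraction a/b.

α = 1/8

F_att = 5/4·(g−p) = 5/4·(2,-13) = (2.5000,-16.2500)
o1: d²=13 ≤ ρ²=17; F_rep = 8·(-2,3)/13² = (-0.0947,0.1420)
o2: d²=157 > ρ²=17 → inactive
o3: d²=529 > ρ²=17 → inactive
F = F_att + ΣF_rep = (2.4053,-16.1080)
Δp = p'−p = (0.3007,-2.0135); α = Δx/Fx = (813/2704) / (813/338) = 1/8
check: Δy/Fy = (-10889/5408) / (-10889/676) = 1/8 ✓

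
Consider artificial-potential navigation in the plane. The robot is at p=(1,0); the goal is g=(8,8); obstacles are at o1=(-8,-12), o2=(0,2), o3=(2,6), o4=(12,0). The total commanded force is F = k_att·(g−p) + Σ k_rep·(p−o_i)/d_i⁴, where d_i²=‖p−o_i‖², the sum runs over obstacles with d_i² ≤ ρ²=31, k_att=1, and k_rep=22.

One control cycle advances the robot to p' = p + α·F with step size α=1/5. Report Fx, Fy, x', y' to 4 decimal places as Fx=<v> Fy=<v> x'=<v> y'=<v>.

Fx=7.8800 Fy=6.2400 x'=2.5760 y'=1.2480

F_att = 1·(g−p) = 1·(7,8) = (7.0000,8.0000)
o1: d²=225 > ρ²=31 → inactive
o2: d²=5 ≤ ρ²=31; F_rep = 22·(1,-2)/5² = (0.8800,-1.7600)
o3: d²=37 > ρ²=31 → inactive
o4: d²=121 > ρ²=31 → inactive
F = F_att + ΣF_rep = (7.8800,6.2400)
p' = p + 1/5·F = (2.5760,1.2480)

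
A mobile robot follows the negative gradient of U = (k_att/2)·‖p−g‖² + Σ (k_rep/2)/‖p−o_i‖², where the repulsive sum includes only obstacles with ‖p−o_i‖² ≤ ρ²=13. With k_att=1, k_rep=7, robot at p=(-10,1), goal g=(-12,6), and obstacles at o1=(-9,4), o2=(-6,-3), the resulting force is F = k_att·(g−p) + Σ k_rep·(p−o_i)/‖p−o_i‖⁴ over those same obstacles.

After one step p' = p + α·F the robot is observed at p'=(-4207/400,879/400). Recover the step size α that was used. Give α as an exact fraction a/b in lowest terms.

α = 1/4

F_att = 1·(g−p) = 1·(-2,5) = (-2.0000,5.0000)
o1: d²=10 ≤ ρ²=13; F_rep = 7·(-1,-3)/10² = (-0.0700,-0.2100)
o2: d²=32 > ρ²=13 → inactive
F = F_att + ΣF_rep = (-2.0700,4.7900)
Δp = p'−p = (-0.5175,1.1975); α = Δx/Fx = (-207/400) / (-207/100) = 1/4
check: Δy/Fy = (479/400) / (479/100) = 1/4 ✓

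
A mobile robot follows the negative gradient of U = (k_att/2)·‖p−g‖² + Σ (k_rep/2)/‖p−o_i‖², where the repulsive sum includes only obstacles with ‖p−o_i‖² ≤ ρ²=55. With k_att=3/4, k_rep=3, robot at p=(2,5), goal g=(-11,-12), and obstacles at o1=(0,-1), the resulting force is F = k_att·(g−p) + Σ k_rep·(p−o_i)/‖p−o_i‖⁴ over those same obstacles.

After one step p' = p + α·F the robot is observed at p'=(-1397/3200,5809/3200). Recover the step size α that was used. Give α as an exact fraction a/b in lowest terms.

α = 1/4

F_att = 3/4·(g−p) = 3/4·(-13,-17) = (-9.7500,-12.7500)
o1: d²=40 ≤ ρ²=55; F_rep = 3·(2,6)/40² = (0.0037,0.0112)
F = F_att + ΣF_rep = (-9.7462,-12.7387)
Δp = p'−p = (-2.4366,-3.1847); α = Δx/Fx = (-7797/3200) / (-7797/800) = 1/4
check: Δy/Fy = (-10191/3200) / (-10191/800) = 1/4 ✓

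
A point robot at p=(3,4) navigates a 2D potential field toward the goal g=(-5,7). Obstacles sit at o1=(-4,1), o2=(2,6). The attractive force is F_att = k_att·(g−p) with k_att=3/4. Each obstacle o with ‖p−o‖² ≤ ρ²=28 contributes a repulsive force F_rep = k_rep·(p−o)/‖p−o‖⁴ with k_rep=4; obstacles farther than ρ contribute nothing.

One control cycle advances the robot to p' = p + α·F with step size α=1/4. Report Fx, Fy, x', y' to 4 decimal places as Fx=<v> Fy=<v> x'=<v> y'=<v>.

Fx=-5.8400 Fy=1.9300 x'=1.5400 y'=4.4825

F_att = 3/4·(g−p) = 3/4·(-8,3) = (-6.0000,2.2500)
o1: d²=58 > ρ²=28 → inactive
o2: d²=5 ≤ ρ²=28; F_rep = 4·(1,-2)/5² = (0.1600,-0.3200)
F = F_att + ΣF_rep = (-5.8400,1.9300)
p' = p + 1/4·F = (1.5400,4.4825)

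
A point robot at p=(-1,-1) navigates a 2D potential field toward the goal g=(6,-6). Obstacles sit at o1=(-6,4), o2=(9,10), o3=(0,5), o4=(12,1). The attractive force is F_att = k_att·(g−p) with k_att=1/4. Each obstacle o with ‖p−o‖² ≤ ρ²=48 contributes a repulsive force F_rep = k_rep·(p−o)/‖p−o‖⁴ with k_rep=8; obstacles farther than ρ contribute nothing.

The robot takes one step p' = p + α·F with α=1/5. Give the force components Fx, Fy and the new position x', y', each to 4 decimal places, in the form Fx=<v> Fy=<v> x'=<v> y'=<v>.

Fx=1.7442 Fy=-1.2851 x'=-0.6512 y'=-1.2570

F_att = 1/4·(g−p) = 1/4·(7,-5) = (1.7500,-1.2500)
o1: d²=50 > ρ²=48 → inactive
o2: d²=221 > ρ²=48 → inactive
o3: d²=37 ≤ ρ²=48; F_rep = 8·(-1,-6)/37² = (-0.0058,-0.0351)
o4: d²=173 > ρ²=48 → inactive
F = F_att + ΣF_rep = (1.7442,-1.2851)
p' = p + 1/5·F = (-0.6512,-1.2570)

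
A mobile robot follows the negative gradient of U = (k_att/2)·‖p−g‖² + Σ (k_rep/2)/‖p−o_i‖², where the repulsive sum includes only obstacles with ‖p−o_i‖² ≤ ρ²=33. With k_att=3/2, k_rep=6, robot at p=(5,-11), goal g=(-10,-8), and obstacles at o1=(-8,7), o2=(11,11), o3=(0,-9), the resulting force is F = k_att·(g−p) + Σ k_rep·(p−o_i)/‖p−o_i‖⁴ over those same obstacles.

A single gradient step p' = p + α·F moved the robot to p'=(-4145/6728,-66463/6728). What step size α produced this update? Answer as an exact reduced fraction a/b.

α = 1/4

F_att = 3/2·(g−p) = 3/2·(-15,3) = (-22.5000,4.5000)
o1: d²=493 > ρ²=33 → inactive
o2: d²=520 > ρ²=33 → inactive
o3: d²=29 ≤ ρ²=33; F_rep = 6·(5,-2)/29² = (0.0357,-0.0143)
F = F_att + ΣF_rep = (-22.4643,4.4857)
Δp = p'−p = (-5.6161,1.1214); α = Δx/Fx = (-37785/6728) / (-37785/1682) = 1/4
check: Δy/Fy = (7545/6728) / (7545/1682) = 1/4 ✓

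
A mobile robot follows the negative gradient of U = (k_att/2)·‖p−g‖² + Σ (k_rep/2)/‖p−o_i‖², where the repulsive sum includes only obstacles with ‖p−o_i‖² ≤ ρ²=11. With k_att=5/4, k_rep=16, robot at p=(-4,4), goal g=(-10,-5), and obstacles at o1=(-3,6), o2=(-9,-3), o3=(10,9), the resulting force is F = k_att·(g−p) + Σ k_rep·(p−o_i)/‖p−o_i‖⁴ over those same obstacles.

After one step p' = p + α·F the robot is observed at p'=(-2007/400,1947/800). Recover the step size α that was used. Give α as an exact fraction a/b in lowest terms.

α = 1/8

F_att = 5/4·(g−p) = 5/4·(-6,-9) = (-7.5000,-11.2500)
o1: d²=5 ≤ ρ²=11; F_rep = 16·(-1,-2)/5² = (-0.6400,-1.2800)
o2: d²=74 > ρ²=11 → inactive
o3: d²=221 > ρ²=11 → inactive
F = F_att + ΣF_rep = (-8.1400,-12.5300)
Δp = p'−p = (-1.0175,-1.5662); α = Δx/Fx = (-407/400) / (-407/50) = 1/8
check: Δy/Fy = (-1253/800) / (-1253/100) = 1/8 ✓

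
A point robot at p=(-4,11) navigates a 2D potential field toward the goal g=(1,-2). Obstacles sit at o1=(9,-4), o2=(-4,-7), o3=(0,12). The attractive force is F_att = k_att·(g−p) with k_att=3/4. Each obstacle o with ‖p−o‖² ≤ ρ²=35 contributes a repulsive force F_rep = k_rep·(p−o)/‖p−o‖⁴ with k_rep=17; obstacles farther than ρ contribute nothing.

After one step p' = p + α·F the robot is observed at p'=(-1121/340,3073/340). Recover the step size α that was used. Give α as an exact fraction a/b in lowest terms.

α = 1/5

F_att = 3/4·(g−p) = 3/4·(5,-13) = (3.7500,-9.7500)
o1: d²=394 > ρ²=35 → inactive
o2: d²=324 > ρ²=35 → inactive
o3: d²=17 ≤ ρ²=35; F_rep = 17·(-4,-1)/17² = (-0.2353,-0.0588)
F = F_att + ΣF_rep = (3.5147,-9.8088)
Δp = p'−p = (0.7029,-1.9618); α = Δx/Fx = (239/340) / (239/68) = 1/5
check: Δy/Fy = (-667/340) / (-667/68) = 1/5 ✓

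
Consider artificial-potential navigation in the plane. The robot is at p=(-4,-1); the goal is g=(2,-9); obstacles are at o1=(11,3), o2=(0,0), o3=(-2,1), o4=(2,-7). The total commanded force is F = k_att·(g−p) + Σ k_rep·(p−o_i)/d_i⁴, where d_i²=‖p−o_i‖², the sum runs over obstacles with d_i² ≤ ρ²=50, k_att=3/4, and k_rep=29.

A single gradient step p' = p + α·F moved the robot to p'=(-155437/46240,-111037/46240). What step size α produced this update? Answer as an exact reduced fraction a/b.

α = 1/5

F_att = 3/4·(g−p) = 3/4·(6,-8) = (4.5000,-6.0000)
o1: d²=241 > ρ²=50 → inactive
o2: d²=17 ≤ ρ²=50; F_rep = 29·(-4,-1)/17² = (-0.4014,-0.1003)
o3: d²=8 ≤ ρ²=50; F_rep = 29·(-2,-2)/8² = (-0.9062,-0.9062)
o4: d²=72 > ρ²=50 → inactive
F = F_att + ΣF_rep = (3.1924,-7.0066)
Δp = p'−p = (0.6385,-1.4013); α = Δx/Fx = (29523/46240) / (29523/9248) = 1/5
check: Δy/Fy = (-64797/46240) / (-64797/9248) = 1/5 ✓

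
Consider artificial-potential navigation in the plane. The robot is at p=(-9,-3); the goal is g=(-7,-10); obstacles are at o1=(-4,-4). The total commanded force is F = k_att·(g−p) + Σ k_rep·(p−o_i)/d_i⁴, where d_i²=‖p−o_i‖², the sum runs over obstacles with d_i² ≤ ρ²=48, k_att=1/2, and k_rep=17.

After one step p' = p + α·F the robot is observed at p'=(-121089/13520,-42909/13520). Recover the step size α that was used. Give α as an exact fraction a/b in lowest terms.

F_att = 1/2·(g−p) = 1/2·(2,-7) = (1.0000,-3.5000)
o1: d²=26 ≤ ρ²=48; F_rep = 17·(-5,1)/26² = (-0.1257,0.0251)
F = F_att + ΣF_rep = (0.8743,-3.4749)
Δp = p'−p = (0.0437,-0.1737); α = Δx/Fx = (591/13520) / (591/676) = 1/20
check: Δy/Fy = (-2349/13520) / (-2349/676) = 1/20 ✓

α = 1/20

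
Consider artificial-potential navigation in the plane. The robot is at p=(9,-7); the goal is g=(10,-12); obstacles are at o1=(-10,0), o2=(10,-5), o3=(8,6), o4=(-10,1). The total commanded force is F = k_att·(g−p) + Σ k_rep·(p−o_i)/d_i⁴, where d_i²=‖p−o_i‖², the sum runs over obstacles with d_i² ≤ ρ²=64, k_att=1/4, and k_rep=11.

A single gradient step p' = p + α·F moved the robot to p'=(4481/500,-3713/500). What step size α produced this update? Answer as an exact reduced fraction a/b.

α = 1/5

F_att = 1/4·(g−p) = 1/4·(1,-5) = (0.2500,-1.2500)
o1: d²=410 > ρ²=64 → inactive
o2: d²=5 ≤ ρ²=64; F_rep = 11·(-1,-2)/5² = (-0.4400,-0.8800)
o3: d²=170 > ρ²=64 → inactive
o4: d²=425 > ρ²=64 → inactive
F = F_att + ΣF_rep = (-0.1900,-2.1300)
Δp = p'−p = (-0.0380,-0.4260); α = Δx/Fx = (-19/500) / (-19/100) = 1/5
check: Δy/Fy = (-213/500) / (-213/100) = 1/5 ✓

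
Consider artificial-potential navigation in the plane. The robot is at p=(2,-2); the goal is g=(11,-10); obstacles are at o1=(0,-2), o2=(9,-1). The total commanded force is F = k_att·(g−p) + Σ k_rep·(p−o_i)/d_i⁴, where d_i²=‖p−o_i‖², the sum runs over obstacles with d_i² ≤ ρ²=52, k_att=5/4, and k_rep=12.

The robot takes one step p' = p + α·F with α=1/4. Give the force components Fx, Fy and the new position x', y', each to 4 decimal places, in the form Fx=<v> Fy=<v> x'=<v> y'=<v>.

F_att = 5/4·(g−p) = 5/4·(9,-8) = (11.2500,-10.0000)
o1: d²=4 ≤ ρ²=52; F_rep = 12·(2,0)/4² = (1.5000,0.0000)
o2: d²=50 ≤ ρ²=52; F_rep = 12·(-7,-1)/50² = (-0.0336,-0.0048)
F = F_att + ΣF_rep = (12.7164,-10.0048)
p' = p + 1/4·F = (5.1791,-4.5012)

Fx=12.7164 Fy=-10.0048 x'=5.1791 y'=-4.5012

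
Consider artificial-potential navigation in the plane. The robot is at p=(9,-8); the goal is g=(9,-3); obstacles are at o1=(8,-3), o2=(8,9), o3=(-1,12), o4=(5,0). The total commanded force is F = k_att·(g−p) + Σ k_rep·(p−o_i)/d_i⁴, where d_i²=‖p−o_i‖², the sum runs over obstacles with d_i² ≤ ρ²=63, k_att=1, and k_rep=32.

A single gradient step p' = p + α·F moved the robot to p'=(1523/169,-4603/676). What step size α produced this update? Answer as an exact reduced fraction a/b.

F_att = 1·(g−p) = 1·(0,5) = (0.0000,5.0000)
o1: d²=26 ≤ ρ²=63; F_rep = 32·(1,-5)/26² = (0.0473,-0.2367)
o2: d²=290 > ρ²=63 → inactive
o3: d²=500 > ρ²=63 → inactive
o4: d²=80 > ρ²=63 → inactive
F = F_att + ΣF_rep = (0.0473,4.7633)
Δp = p'−p = (0.0118,1.1908); α = Δx/Fx = (2/169) / (8/169) = 1/4
check: Δy/Fy = (805/676) / (805/169) = 1/4 ✓

α = 1/4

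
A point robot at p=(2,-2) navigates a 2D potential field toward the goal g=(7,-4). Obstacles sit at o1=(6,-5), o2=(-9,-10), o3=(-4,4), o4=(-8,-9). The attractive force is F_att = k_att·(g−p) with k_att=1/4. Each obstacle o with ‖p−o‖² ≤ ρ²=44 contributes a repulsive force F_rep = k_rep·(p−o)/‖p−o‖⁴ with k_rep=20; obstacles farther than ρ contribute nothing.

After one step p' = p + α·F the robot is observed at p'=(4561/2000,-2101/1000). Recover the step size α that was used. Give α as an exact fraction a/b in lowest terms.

α = 1/4

F_att = 1/4·(g−p) = 1/4·(5,-2) = (1.2500,-0.5000)
o1: d²=25 ≤ ρ²=44; F_rep = 20·(-4,3)/25² = (-0.1280,0.0960)
o2: d²=185 > ρ²=44 → inactive
o3: d²=72 > ρ²=44 → inactive
o4: d²=149 > ρ²=44 → inactive
F = F_att + ΣF_rep = (1.1220,-0.4040)
Δp = p'−p = (0.2805,-0.1010); α = Δx/Fx = (561/2000) / (561/500) = 1/4
check: Δy/Fy = (-101/1000) / (-101/250) = 1/4 ✓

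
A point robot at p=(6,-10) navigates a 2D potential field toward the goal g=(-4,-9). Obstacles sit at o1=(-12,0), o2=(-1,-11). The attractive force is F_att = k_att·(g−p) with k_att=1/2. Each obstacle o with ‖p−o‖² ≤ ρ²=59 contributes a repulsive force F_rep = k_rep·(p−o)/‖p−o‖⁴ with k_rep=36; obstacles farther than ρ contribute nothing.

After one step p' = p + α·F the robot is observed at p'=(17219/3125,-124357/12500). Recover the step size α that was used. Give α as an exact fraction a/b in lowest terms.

α = 1/10

F_att = 1/2·(g−p) = 1/2·(-10,1) = (-5.0000,0.5000)
o1: d²=424 > ρ²=59 → inactive
o2: d²=50 ≤ ρ²=59; F_rep = 36·(7,1)/50² = (0.1008,0.0144)
F = F_att + ΣF_rep = (-4.8992,0.5144)
Δp = p'−p = (-0.4899,0.0514); α = Δx/Fx = (-1531/3125) / (-3062/625) = 1/10
check: Δy/Fy = (643/12500) / (643/1250) = 1/10 ✓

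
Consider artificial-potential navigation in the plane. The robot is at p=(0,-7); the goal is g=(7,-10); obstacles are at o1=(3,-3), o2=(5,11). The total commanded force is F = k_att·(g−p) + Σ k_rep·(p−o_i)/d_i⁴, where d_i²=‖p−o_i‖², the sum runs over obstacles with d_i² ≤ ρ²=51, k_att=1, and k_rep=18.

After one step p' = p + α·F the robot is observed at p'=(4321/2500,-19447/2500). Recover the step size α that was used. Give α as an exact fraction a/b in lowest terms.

F_att = 1·(g−p) = 1·(7,-3) = (7.0000,-3.0000)
o1: d²=25 ≤ ρ²=51; F_rep = 18·(-3,-4)/25² = (-0.0864,-0.1152)
o2: d²=349 > ρ²=51 → inactive
F = F_att + ΣF_rep = (6.9136,-3.1152)
Δp = p'−p = (1.7284,-0.7788); α = Δx/Fx = (4321/2500) / (4321/625) = 1/4
check: Δy/Fy = (-1947/2500) / (-1947/625) = 1/4 ✓

α = 1/4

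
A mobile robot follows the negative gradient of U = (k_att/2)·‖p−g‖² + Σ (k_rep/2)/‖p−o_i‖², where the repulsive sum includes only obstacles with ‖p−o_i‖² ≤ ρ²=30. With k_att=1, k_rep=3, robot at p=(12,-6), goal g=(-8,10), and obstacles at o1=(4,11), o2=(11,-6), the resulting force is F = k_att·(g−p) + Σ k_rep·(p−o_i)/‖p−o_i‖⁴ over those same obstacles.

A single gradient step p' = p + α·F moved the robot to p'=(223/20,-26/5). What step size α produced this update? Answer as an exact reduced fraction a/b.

F_att = 1·(g−p) = 1·(-20,16) = (-20.0000,16.0000)
o1: d²=353 > ρ²=30 → inactive
o2: d²=1 ≤ ρ²=30; F_rep = 3·(1,0)/1² = (3.0000,0.0000)
F = F_att + ΣF_rep = (-17.0000,16.0000)
Δp = p'−p = (-0.8500,0.8000); α = Δx/Fx = (-17/20) / (-17) = 1/20
check: Δy/Fy = (4/5) / (16) = 1/20 ✓

α = 1/20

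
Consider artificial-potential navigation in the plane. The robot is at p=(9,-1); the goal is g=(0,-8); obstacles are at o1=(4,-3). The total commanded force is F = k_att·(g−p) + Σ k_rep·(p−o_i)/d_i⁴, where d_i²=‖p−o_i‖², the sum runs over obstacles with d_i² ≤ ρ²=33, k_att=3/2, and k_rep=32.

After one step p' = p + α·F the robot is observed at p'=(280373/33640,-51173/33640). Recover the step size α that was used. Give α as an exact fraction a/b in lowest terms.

α = 1/20

F_att = 3/2·(g−p) = 3/2·(-9,-7) = (-13.5000,-10.5000)
o1: d²=29 ≤ ρ²=33; F_rep = 32·(5,2)/29² = (0.1902,0.0761)
F = F_att + ΣF_rep = (-13.3098,-10.4239)
Δp = p'−p = (-0.6655,-0.5212); α = Δx/Fx = (-22387/33640) / (-22387/1682) = 1/20
check: Δy/Fy = (-17533/33640) / (-17533/1682) = 1/20 ✓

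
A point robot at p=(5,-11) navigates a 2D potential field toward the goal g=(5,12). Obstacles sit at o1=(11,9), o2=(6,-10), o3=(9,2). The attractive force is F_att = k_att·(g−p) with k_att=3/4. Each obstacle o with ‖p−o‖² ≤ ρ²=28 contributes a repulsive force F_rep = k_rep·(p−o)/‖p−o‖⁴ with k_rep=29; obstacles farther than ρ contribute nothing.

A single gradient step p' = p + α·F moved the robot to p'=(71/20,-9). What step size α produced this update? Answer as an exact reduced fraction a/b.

α = 1/5

F_att = 3/4·(g−p) = 3/4·(0,23) = (0.0000,17.2500)
o1: d²=436 > ρ²=28 → inactive
o2: d²=2 ≤ ρ²=28; F_rep = 29·(-1,-1)/2² = (-7.2500,-7.2500)
o3: d²=185 > ρ²=28 → inactive
F = F_att + ΣF_rep = (-7.2500,10.0000)
Δp = p'−p = (-1.4500,2.0000); α = Δx/Fx = (-29/20) / (-29/4) = 1/5
check: Δy/Fy = (2) / (10) = 1/5 ✓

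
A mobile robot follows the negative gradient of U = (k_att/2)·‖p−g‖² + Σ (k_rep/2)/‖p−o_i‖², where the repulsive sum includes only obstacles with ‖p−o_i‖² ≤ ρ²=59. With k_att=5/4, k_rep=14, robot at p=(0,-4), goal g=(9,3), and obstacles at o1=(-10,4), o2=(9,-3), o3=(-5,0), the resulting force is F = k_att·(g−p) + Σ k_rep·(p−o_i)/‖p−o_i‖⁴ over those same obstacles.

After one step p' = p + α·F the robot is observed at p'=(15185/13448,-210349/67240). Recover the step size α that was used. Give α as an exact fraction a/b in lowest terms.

α = 1/10

F_att = 5/4·(g−p) = 5/4·(9,7) = (11.2500,8.7500)
o1: d²=164 > ρ²=59 → inactive
o2: d²=82 > ρ²=59 → inactive
o3: d²=41 ≤ ρ²=59; F_rep = 14·(5,-4)/41² = (0.0416,-0.0333)
F = F_att + ΣF_rep = (11.2916,8.7167)
Δp = p'−p = (1.1292,0.8717); α = Δx/Fx = (15185/13448) / (75925/6724) = 1/10
check: Δy/Fy = (58611/67240) / (58611/6724) = 1/10 ✓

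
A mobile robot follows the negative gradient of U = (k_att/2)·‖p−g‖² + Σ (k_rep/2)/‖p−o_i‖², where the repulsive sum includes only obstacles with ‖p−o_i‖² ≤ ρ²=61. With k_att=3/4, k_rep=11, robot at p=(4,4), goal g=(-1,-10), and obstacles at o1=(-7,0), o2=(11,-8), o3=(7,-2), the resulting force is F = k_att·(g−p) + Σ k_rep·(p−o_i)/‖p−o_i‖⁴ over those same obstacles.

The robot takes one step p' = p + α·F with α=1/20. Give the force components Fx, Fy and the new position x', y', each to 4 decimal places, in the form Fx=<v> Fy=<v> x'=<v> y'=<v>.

Fx=-3.7663 Fy=-10.4674 x'=3.8117 y'=3.4766

F_att = 3/4·(g−p) = 3/4·(-5,-14) = (-3.7500,-10.5000)
o1: d²=137 > ρ²=61 → inactive
o2: d²=193 > ρ²=61 → inactive
o3: d²=45 ≤ ρ²=61; F_rep = 11·(-3,6)/45² = (-0.0163,0.0326)
F = F_att + ΣF_rep = (-3.7663,-10.4674)
p' = p + 1/20·F = (3.8117,3.4766)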